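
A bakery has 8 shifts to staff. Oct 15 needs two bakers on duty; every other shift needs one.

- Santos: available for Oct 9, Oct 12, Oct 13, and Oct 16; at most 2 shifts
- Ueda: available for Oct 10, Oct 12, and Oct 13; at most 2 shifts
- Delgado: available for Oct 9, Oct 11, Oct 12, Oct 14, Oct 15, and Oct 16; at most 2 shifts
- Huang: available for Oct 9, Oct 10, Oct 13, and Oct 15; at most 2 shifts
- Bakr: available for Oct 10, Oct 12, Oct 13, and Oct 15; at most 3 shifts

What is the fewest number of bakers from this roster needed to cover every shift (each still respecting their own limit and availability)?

9 slots to fill and no one can take more than 3, so at least ⌈9/3⌉ = 3 bakers are needed.
Any 3 bakers together have capacity at most 3+2+2 = 7 < 9 slots, so 3 can never suffice.
Santos, Delgado, Huang, and Bakr alone can cover everything: Oct 9→Santos, Oct 10→Huang, Oct 11→Delgado, Oct 12→Bakr, Oct 13→Bakr, Oct 14→Delgado, Oct 15→Huang+Bakr, Oct 16→Santos.

4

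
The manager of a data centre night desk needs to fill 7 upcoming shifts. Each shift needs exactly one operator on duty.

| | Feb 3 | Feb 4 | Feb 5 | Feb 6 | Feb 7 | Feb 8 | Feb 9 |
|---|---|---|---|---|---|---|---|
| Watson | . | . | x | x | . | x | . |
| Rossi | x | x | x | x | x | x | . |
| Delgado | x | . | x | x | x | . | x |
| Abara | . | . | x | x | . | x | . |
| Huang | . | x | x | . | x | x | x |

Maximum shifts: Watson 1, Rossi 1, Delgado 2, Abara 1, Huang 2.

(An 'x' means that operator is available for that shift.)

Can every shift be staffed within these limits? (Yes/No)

Yes

One valid schedule: Feb 3→Rossi, Feb 4→Huang, Feb 5→Huang, Feb 6→Watson, Feb 7→Delgado, Feb 8→Abara, Feb 9→Delgado.
Loads: Watson 1/1, Rossi 1/1, Delgado 2/2, Abara 1/1, Huang 2/2 — all within limits.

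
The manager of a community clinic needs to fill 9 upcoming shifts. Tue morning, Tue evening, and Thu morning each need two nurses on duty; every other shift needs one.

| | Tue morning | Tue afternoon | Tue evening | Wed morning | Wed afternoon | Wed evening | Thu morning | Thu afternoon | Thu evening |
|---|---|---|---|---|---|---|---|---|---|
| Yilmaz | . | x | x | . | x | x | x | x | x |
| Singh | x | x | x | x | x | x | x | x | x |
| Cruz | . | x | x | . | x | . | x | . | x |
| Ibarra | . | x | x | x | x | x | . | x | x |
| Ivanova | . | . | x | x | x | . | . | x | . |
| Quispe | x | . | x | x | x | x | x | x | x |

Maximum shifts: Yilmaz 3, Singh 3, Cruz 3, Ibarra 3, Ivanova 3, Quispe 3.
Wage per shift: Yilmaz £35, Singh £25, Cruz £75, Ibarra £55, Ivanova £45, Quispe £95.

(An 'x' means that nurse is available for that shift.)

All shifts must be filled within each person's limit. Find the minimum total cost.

Tue morning can only be covered by Singh and Quispe, so that assignment is forced.
Picking the cheapest available nurse for each shift independently would cost £390, but that ignores the shift limits.
An optimal schedule: Tue morning→Singh+Quispe, Tue afternoon→Singh, Tue evening→Ivanova+Ibarra, Wed morning→Ivanova, Wed afternoon→Ivanova, Wed evening→Yilmaz, Thu morning→Singh+Yilmaz, Thu afternoon→Yilmaz, Thu evening→Ibarra.
Total: 25 + 95 + 25 + 45 + 55 + 45 + 45 + 35 + 25 + 35 + 35 + 55 = £520.

£520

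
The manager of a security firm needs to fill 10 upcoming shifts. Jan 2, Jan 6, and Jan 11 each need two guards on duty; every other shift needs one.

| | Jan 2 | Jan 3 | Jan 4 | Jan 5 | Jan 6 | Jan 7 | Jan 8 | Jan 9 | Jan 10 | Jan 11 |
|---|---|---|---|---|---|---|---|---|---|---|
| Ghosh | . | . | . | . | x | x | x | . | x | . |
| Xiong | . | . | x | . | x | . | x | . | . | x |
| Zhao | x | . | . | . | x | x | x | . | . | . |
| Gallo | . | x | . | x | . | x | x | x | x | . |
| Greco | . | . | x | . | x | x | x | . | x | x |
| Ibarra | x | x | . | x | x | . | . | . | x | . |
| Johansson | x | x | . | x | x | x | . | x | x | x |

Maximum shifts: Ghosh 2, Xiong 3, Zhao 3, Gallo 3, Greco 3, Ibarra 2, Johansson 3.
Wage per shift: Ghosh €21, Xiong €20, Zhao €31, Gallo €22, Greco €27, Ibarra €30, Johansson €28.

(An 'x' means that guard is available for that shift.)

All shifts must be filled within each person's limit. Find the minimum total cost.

€307

Picking the cheapest available guard for each shift independently would cost €294, but that ignores the shift limits.
An optimal schedule: Jan 2→Johansson+Ibarra, Jan 3→Gallo, Jan 4→Xiong, Jan 5→Gallo, Jan 6→Ghosh+Greco, Jan 7→Ghosh, Jan 8→Xiong, Jan 9→Gallo, Jan 10→Greco, Jan 11→Xiong+Greco.
Total: 28 + 30 + 22 + 20 + 22 + 21 + 27 + 21 + 20 + 22 + 27 + 20 + 27 = €307.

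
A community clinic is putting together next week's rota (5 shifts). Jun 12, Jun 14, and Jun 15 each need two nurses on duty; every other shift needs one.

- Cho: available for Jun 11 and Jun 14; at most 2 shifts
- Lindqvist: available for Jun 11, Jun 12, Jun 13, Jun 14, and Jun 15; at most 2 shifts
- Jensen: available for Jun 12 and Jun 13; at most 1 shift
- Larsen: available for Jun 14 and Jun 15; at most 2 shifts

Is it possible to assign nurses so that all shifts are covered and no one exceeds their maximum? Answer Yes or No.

No

Shifts {Jun 12, Jun 13, Jun 15} need 5 worker-slots in total, but the nurses available for any of those shifts (Lindqvist, Jensen, and Larsen) can supply at most 4 among them. So no valid schedule exists.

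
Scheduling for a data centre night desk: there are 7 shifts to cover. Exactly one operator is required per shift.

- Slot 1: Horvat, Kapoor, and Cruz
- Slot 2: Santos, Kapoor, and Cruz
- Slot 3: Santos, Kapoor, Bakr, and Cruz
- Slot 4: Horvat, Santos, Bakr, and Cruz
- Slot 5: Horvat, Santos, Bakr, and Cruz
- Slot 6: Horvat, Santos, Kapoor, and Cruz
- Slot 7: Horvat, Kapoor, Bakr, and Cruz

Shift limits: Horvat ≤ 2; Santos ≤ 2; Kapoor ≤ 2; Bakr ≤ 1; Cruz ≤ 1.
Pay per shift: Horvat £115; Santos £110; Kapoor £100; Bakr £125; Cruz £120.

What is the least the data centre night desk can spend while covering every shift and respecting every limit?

Picking the cheapest available operator for each shift independently would cost £720, but that ignores the shift limits.
An optimal schedule: Slot 1→Kapoor, Slot 2→Kapoor, Slot 3→Santos, Slot 4→Santos, Slot 5→Horvat, Slot 6→Horvat, Slot 7→Cruz.
Total: 100 + 100 + 110 + 110 + 115 + 115 + 120 = £770.

£770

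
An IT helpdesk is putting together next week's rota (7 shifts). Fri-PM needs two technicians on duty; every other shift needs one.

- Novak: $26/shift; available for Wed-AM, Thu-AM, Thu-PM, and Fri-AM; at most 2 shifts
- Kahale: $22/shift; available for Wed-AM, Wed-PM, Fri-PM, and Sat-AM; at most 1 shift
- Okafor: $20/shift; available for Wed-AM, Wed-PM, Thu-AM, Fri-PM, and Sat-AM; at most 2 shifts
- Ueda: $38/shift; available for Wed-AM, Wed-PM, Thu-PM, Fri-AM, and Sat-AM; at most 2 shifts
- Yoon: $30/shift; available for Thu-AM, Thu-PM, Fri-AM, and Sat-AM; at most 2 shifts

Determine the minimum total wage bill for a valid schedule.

$212

Fri-PM can only be covered by Kahale and Okafor, so that assignment is forced.
Picking the cheapest available technician for each shift independently would cost $174, but that ignores the shift limits.
An optimal schedule: Wed-AM→Ueda, Wed-PM→Okafor, Thu-AM→Novak, Thu-PM→Novak, Fri-AM→Yoon, Fri-PM→Okafor+Kahale, Sat-AM→Yoon.
Total: 38 + 20 + 26 + 26 + 30 + 20 + 22 + 30 = $212.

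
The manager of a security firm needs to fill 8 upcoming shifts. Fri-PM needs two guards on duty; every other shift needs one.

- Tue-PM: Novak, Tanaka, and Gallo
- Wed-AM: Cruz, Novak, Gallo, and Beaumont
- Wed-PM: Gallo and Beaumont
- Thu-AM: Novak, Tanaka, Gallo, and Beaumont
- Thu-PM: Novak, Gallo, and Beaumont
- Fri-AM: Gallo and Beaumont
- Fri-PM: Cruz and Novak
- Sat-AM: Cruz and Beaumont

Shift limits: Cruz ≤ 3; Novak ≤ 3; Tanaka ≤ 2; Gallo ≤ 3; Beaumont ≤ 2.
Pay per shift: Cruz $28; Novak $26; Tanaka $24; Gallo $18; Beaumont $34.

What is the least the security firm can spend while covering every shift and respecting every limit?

Fri-PM can only be covered by Cruz and Novak, so that assignment is forced.
Picking the cheapest available guard for each shift independently would cost $190, but that ignores the shift limits.
An optimal schedule: Tue-PM→Tanaka, Wed-AM→Novak, Wed-PM→Gallo, Thu-AM→Tanaka, Thu-PM→Gallo, Fri-AM→Gallo, Fri-PM→Novak+Cruz, Sat-AM→Cruz.
Total: 24 + 26 + 18 + 24 + 18 + 18 + 26 + 28 + 28 = $210.

$210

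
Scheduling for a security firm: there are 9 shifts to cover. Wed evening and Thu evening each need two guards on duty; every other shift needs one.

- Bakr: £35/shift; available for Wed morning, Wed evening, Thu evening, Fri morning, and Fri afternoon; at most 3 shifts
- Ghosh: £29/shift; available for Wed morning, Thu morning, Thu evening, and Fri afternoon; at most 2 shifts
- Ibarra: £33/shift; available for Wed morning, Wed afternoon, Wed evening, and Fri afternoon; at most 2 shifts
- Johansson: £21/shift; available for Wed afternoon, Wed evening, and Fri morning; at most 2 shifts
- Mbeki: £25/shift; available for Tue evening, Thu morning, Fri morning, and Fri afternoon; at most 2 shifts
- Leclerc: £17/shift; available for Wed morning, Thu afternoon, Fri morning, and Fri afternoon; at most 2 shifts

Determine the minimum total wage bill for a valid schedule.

£285

Tue evening can only be covered by Mbeki, so that assignment is forced.
Thu afternoon can only be covered by Leclerc, so that assignment is forced.
Thu evening can only be covered by Bakr and Ghosh, so that assignment is forced.
Picking the cheapest available guard for each shift independently would cost £257, but that ignores the shift limits.
An optimal schedule: Tue evening→Mbeki, Wed morning→Ghosh, Wed afternoon→Johansson, Wed evening→Johansson+Ibarra, Thu morning→Mbeki, Thu afternoon→Leclerc, Thu evening→Ghosh+Bakr, Fri morning→Leclerc, Fri afternoon→Ibarra.
Total: 25 + 29 + 21 + 21 + 33 + 25 + 17 + 29 + 35 + 17 + 33 = £285.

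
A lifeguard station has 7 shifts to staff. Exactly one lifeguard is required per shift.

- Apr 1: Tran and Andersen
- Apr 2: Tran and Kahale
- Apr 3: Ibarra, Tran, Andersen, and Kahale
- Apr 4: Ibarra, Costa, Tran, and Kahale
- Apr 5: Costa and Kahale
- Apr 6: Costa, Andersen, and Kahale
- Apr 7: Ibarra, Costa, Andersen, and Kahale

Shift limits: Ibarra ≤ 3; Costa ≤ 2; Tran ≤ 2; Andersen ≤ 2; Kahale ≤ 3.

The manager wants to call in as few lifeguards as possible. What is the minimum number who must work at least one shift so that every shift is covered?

3

7 slots to fill and no one can take more than 3, so at least ⌈7/3⌉ = 3 lifeguards are needed.
Ibarra, Costa, and Tran alone can cover everything: Apr 1→Tran, Apr 2→Tran, Apr 3→Ibarra, Apr 4→Ibarra, Apr 5→Costa, Apr 6→Costa, Apr 7→Ibarra.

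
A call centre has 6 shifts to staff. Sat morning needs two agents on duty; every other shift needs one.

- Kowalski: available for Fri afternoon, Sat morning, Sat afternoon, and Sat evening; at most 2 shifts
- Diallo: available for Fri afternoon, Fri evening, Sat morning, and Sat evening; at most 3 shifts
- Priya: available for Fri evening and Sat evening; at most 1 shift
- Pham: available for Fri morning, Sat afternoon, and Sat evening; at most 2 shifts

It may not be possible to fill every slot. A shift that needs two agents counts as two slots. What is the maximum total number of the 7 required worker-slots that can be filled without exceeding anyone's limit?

7

Total capacity across all agents is 2+3+1+2 = 8, and 7 slots are needed, so at most 7 can be filled.
An assignment achieving 7: Fri morning→Pham, Fri afternoon→Kowalski, Fri evening→Diallo, Sat morning→Kowalski+Diallo, Sat afternoon→Pham, Sat evening→Diallo.
Loads: Kowalski 2/2, Diallo 3/3, Priya 0/1, Pham 2/2.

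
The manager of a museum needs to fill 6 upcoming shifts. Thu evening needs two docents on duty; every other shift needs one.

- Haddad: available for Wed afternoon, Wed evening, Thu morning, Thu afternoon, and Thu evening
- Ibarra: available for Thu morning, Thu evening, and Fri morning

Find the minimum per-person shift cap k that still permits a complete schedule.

With 2 docents and 7 worker-slots to fill, someone must work at least ⌈7/2⌉ = 4 shifts, so k ≥ 4.
k = 4 works: Wed afternoon→Haddad, Wed evening→Haddad, Thu morning→Ibarra, Thu afternoon→Haddad, Thu evening→Haddad+Ibarra, Fri morning→Ibarra.
Loads: Haddad 4, Ibarra 3 — all ≤ 4.

4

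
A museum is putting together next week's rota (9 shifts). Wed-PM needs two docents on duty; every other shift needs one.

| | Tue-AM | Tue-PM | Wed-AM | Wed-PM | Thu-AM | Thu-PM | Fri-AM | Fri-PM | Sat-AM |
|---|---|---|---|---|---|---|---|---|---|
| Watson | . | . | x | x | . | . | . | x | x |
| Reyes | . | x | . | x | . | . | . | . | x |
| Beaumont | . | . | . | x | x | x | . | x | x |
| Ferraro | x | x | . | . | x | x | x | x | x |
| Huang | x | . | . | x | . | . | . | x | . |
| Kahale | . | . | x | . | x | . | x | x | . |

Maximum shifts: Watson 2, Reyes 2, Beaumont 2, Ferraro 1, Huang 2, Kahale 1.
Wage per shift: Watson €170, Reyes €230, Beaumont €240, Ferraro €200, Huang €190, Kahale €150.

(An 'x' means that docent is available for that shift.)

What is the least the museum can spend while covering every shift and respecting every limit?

Picking the cheapest available docent for each shift independently would cost €1720, but that ignores the shift limits.
An optimal schedule: Tue-AM→Ferraro, Tue-PM→Reyes, Wed-AM→Watson, Wed-PM→Reyes+Huang, Thu-AM→Beaumont, Thu-PM→Beaumont, Fri-AM→Kahale, Fri-PM→Huang, Sat-AM→Watson.
Total: 200 + 230 + 170 + 230 + 190 + 240 + 240 + 150 + 190 + 170 = €2010.

€2010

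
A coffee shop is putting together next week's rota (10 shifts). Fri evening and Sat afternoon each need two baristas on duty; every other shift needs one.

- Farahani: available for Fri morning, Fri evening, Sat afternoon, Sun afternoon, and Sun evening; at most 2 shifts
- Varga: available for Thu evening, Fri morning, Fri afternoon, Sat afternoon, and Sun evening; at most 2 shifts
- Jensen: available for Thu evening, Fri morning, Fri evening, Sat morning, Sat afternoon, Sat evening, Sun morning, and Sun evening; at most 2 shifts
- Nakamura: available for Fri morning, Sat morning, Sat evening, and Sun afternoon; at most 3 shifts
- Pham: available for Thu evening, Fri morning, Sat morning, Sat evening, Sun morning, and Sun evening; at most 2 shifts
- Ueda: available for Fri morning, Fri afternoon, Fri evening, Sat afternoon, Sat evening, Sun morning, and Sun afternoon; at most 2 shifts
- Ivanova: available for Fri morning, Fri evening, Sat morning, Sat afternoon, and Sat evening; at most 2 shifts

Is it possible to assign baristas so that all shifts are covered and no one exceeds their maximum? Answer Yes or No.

One valid schedule: Thu evening→Varga, Fri morning→Nakamura, Fri afternoon→Varga, Fri evening→Ueda+Ivanova, Sat morning→Jensen, Sat afternoon→Ueda+Ivanova, Sat evening→Nakamura, Sun morning→Jensen, Sun afternoon→Farahani, Sun evening→Farahani.
Loads: Farahani 2/2, Varga 2/2, Jensen 2/2, Nakamura 2/3, Pham 0/2, Ueda 2/2, Ivanova 2/2 — all within limits.

Yes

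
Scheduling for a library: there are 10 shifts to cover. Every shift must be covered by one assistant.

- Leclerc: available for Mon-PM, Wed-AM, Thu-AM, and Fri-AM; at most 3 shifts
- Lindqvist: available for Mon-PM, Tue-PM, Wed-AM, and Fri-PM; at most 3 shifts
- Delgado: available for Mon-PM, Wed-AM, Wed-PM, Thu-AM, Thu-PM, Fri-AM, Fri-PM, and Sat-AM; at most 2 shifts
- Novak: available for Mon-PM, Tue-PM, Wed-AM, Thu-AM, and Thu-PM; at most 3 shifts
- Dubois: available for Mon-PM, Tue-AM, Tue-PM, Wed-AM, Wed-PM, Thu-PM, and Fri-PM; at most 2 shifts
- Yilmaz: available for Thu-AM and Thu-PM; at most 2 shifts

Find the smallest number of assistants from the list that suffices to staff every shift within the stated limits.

4

10 slots to fill and no one can take more than 3, so at least ⌈10/3⌉ = 4 assistants are needed.
Leclerc, Lindqvist, Delgado, and Dubois alone can cover everything: Mon-PM→Leclerc, Tue-AM→Dubois, Tue-PM→Lindqvist, Wed-AM→Lindqvist, Wed-PM→Delgado, Thu-AM→Leclerc, Thu-PM→Dubois, Fri-AM→Leclerc, Fri-PM→Lindqvist, Sat-AM→Delgado.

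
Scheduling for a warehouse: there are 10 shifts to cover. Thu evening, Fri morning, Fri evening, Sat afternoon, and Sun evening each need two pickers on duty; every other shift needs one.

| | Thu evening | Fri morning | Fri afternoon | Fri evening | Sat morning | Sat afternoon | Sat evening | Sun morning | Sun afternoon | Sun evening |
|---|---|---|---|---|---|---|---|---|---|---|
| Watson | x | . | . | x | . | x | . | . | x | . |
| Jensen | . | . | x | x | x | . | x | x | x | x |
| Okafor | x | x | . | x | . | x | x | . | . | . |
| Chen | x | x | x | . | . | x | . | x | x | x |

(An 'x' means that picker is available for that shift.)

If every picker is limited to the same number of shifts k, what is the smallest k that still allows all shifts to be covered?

With 4 pickers and 15 worker-slots to fill, someone must work at least ⌈15/4⌉ = 4 shifts, so k ≥ 4.
k = 4 works: Thu evening→Watson+Okafor, Fri morning→Okafor+Chen, Fri afternoon→Jensen, Fri evening→Watson+Okafor, Sat morning→Jensen, Sat afternoon→Watson+Okafor, Sat evening→Jensen, Sun morning→Chen, Sun afternoon→Watson, Sun evening→Jensen+Chen.
Loads: Watson 4, Jensen 4, Okafor 4, Chen 3 — all ≤ 4.

4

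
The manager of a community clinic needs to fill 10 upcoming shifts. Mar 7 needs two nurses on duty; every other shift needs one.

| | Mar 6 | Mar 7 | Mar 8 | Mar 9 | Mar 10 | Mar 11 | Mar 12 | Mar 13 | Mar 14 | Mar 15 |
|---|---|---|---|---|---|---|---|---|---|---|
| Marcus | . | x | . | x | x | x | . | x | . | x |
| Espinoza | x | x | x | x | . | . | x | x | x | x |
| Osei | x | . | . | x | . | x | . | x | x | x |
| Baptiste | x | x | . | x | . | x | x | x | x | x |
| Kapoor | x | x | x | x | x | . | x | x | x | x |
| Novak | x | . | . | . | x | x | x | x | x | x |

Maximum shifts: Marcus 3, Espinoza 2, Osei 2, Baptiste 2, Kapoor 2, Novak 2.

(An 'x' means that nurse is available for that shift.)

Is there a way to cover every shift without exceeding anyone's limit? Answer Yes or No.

One valid schedule: Mar 6→Osei, Mar 7→Baptiste+Kapoor, Mar 8→Espinoza, Mar 9→Marcus, Mar 10→Marcus, Mar 11→Marcus, Mar 12→Espinoza, Mar 13→Baptiste, Mar 14→Osei, Mar 15→Kapoor.
Loads: Marcus 3/3, Espinoza 2/2, Osei 2/2, Baptiste 2/2, Kapoor 2/2, Novak 0/2 — all within limits.

Yes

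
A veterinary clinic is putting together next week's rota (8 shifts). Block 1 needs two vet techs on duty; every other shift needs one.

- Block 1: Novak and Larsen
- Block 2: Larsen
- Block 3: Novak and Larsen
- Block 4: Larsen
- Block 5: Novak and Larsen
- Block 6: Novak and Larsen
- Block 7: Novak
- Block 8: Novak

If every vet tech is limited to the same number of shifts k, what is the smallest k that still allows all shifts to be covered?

5

With 2 vet techs and 9 worker-slots to fill, someone must work at least ⌈9/2⌉ = 5 shifts, so k ≥ 5.
k = 5 works: Block 1→Novak+Larsen, Block 2→Larsen, Block 3→Novak, Block 4→Larsen, Block 5→Novak, Block 6→Larsen, Block 7→Novak, Block 8→Novak.
Loads: Novak 5, Larsen 4 — all ≤ 5.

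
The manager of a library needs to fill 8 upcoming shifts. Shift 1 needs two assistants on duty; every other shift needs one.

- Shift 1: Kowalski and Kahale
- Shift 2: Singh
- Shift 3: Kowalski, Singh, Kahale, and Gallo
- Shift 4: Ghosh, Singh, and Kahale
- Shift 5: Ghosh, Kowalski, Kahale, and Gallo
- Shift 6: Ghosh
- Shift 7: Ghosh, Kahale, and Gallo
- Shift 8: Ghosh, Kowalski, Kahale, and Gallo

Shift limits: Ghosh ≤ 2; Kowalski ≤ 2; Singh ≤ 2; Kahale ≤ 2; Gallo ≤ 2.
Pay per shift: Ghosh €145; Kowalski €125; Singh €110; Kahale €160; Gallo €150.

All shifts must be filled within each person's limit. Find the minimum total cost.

€1220

Shift 1 can only be covered by Kowalski and Kahale, so that assignment is forced.
Shift 2 can only be covered by Singh, so that assignment is forced.
Shift 6 can only be covered by Ghosh, so that assignment is forced.
Picking the cheapest available assistant for each shift independently would cost €1155, but that ignores the shift limits.
An optimal schedule: Shift 1→Kowalski+Kahale, Shift 2→Singh, Shift 3→Kowalski, Shift 4→Singh, Shift 5→Gallo, Shift 6→Ghosh, Shift 7→Ghosh, Shift 8→Gallo.
Total: 125 + 160 + 110 + 125 + 110 + 150 + 145 + 145 + 150 = €1220.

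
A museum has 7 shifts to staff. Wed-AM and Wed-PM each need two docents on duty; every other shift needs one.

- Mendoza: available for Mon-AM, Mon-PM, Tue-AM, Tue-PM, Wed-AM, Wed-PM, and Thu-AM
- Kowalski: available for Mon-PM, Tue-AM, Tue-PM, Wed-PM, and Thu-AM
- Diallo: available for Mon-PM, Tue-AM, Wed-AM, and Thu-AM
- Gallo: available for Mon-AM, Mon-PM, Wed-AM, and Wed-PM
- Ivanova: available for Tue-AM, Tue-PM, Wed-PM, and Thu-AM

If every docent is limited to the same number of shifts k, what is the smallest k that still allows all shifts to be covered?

2

With 5 docents and 9 worker-slots to fill, someone must work at least ⌈9/5⌉ = 2 shifts, so k ≥ 2.
k = 2 works: Mon-AM→Mendoza, Mon-PM→Kowalski, Tue-AM→Kowalski, Tue-PM→Mendoza, Wed-AM→Diallo+Gallo, Wed-PM→Gallo+Ivanova, Thu-AM→Diallo.
Loads: Mendoza 2, Kowalski 2, Diallo 2, Gallo 2, Ivanova 1 — all ≤ 2.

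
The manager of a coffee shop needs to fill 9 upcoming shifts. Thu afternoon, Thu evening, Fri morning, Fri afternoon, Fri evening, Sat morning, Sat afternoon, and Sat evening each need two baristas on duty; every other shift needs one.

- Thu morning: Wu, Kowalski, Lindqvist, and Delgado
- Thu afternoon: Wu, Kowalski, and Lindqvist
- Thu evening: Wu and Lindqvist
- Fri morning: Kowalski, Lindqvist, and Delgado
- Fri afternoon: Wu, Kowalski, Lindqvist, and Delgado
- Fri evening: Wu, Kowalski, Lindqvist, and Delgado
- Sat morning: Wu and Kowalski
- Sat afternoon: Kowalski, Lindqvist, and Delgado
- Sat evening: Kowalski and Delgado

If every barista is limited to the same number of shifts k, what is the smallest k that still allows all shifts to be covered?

With 4 baristas and 17 worker-slots to fill, someone must work at least ⌈17/4⌉ = 5 shifts, so k ≥ 5.
k = 5 works: Thu morning→Wu, Thu afternoon→Wu+Kowalski, Thu evening→Wu+Lindqvist, Fri morning→Kowalski+Lindqvist, Fri afternoon→Wu+Lindqvist, Fri evening→Lindqvist+Delgado, Sat morning→Wu+Kowalski, Sat afternoon→Kowalski+Lindqvist, Sat evening→Kowalski+Delgado.
Loads: Wu 5, Kowalski 5, Lindqvist 5, Delgado 2 — all ≤ 5.

5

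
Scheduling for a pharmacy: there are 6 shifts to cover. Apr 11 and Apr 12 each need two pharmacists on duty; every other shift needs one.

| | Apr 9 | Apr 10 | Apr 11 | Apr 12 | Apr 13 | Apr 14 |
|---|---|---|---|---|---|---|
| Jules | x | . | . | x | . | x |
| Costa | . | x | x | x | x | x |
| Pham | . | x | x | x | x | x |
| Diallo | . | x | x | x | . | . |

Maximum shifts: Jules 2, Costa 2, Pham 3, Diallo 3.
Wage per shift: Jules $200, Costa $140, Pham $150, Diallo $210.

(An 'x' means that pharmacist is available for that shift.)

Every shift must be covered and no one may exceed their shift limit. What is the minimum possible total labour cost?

$1340

Apr 9 can only be covered by Jules, so that assignment is forced.
Picking the cheapest available pharmacist for each shift independently would cost $1200, but that ignores the shift limits.
An optimal schedule: Apr 9→Jules, Apr 10→Costa, Apr 11→Pham+Diallo, Apr 12→Pham+Jules, Apr 13→Costa, Apr 14→Pham.
Total: 200 + 140 + 150 + 210 + 150 + 200 + 140 + 150 = $1340.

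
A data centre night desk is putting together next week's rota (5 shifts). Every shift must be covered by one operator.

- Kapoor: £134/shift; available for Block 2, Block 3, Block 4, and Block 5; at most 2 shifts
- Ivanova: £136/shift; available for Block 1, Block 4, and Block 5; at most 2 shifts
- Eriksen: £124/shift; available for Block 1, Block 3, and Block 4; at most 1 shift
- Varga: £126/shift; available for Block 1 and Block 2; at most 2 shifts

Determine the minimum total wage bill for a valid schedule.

£644

Picking the cheapest available operator for each shift independently would cost £632, but that ignores the shift limits.
An optimal schedule: Block 1→Varga, Block 2→Varga, Block 3→Eriksen, Block 4→Kapoor, Block 5→Kapoor.
Total: 126 + 126 + 124 + 134 + 134 = £644.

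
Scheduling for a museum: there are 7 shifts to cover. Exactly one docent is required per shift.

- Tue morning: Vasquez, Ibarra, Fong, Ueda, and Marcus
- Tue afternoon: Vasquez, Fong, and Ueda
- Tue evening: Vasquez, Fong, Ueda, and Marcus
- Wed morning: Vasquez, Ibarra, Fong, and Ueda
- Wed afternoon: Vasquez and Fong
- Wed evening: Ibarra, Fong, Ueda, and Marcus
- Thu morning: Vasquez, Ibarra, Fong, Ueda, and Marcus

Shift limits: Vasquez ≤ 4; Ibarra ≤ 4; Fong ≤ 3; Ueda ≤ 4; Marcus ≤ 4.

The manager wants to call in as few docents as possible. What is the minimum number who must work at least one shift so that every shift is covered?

7 slots to fill and no one can take more than 4, so at least ⌈7/4⌉ = 2 docents are needed.
Vasquez and Ibarra alone can cover everything: Tue morning→Vasquez, Tue afternoon→Vasquez, Tue evening→Vasquez, Wed morning→Ibarra, Wed afternoon→Vasquez, Wed evening→Ibarra, Thu morning→Ibarra.

2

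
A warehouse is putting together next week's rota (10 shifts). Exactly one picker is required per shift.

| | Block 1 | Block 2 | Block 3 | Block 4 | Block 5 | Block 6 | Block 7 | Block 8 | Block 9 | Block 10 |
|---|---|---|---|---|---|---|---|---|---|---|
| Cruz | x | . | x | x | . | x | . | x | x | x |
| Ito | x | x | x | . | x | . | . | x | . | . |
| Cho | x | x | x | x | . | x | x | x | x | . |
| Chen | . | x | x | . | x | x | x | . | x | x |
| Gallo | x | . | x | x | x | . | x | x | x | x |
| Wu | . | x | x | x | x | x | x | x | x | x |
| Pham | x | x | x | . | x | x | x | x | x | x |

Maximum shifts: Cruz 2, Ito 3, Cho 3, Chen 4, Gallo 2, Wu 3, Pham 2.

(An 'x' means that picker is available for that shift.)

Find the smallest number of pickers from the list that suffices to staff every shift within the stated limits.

3

10 slots to fill and no one can take more than 4, so at least ⌈10/4⌉ = 3 pickers are needed.
Ito, Cho, and Chen alone can cover everything: Block 1→Ito, Block 2→Chen, Block 3→Chen, Block 4→Cho, Block 5→Ito, Block 6→Cho, Block 7→Cho, Block 8→Ito, Block 9→Chen, Block 10→Chen.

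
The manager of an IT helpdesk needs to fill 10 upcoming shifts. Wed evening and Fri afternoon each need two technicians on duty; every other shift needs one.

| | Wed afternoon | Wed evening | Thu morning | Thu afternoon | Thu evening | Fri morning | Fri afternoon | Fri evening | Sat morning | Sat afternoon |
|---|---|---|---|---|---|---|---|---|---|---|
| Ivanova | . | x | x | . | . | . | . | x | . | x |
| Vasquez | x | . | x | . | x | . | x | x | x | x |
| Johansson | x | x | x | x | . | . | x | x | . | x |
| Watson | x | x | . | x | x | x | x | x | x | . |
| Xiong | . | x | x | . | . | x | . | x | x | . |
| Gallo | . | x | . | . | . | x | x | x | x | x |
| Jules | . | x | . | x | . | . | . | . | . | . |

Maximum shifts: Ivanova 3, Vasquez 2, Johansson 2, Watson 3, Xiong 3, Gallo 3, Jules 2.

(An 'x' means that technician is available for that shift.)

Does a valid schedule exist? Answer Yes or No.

Yes

One valid schedule: Wed afternoon→Vasquez, Wed evening→Xiong+Gallo, Thu morning→Ivanova, Thu afternoon→Johansson, Thu evening→Vasquez, Fri morning→Watson, Fri afternoon→Johansson+Watson, Fri evening→Ivanova, Sat morning→Watson, Sat afternoon→Ivanova.
Loads: Ivanova 3/3, Vasquez 2/2, Johansson 2/2, Watson 3/3, Xiong 1/3, Gallo 1/3, Jules 0/2 — all within limits.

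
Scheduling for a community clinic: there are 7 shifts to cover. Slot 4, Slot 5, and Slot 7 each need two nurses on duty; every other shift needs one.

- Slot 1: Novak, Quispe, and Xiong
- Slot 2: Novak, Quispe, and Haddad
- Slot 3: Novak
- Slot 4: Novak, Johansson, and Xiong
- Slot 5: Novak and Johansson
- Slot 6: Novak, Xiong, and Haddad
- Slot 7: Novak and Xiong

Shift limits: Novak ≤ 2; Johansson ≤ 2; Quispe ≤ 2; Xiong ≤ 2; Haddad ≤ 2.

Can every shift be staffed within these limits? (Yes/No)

Total capacity is 10 and 10 slots are needed, so capacity alone doesn't rule it out.
Shifts {Slot 3, Slot 5, Slot 7} need 5 worker-slots in total, but the nurses available for any of those shifts (Novak, Johansson, and Xiong) can supply at most 4 among them. So no valid schedule exists.

No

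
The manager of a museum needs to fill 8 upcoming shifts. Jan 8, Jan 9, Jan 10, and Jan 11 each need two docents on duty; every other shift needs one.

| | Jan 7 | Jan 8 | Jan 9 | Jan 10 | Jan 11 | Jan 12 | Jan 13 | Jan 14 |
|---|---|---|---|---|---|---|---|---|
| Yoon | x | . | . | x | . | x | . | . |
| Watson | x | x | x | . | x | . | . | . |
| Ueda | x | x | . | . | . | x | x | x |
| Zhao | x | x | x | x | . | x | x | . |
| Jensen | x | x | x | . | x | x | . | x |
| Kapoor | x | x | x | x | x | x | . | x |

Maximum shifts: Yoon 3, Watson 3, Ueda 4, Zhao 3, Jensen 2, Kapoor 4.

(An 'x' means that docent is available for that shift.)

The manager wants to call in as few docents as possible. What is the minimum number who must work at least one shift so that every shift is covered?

4

12 slots to fill and no one can take more than 4, so at least ⌈12/4⌉ = 3 docents are needed.
Any 3 docents together have capacity at most 4+4+3 = 11 < 12 slots, so 3 can never suffice.
Yoon, Watson, Ueda, and Kapoor alone can cover everything: Jan 7→Yoon, Jan 8→Watson+Ueda, Jan 9→Watson+Kapoor, Jan 10→Yoon+Kapoor, Jan 11→Watson+Kapoor, Jan 12→Yoon, Jan 13→Ueda, Jan 14→Ueda.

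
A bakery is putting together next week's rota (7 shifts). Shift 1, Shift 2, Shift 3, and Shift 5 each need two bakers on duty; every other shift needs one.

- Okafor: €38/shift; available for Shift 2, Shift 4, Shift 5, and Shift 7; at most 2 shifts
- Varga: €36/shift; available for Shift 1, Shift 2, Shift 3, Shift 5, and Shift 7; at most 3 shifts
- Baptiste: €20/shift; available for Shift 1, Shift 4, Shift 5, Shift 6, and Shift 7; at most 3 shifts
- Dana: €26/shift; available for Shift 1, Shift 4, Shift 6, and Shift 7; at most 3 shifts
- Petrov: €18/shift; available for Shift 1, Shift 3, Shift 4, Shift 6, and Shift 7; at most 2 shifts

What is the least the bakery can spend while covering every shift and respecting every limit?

€294

Shift 2 can only be covered by Okafor and Varga, so that assignment is forced.
Shift 3 can only be covered by Varga and Petrov, so that assignment is forced.
Picking the cheapest available baker for each shift independently would cost €276, but that ignores the shift limits.
An optimal schedule: Shift 1→Baptiste+Dana, Shift 2→Varga+Okafor, Shift 3→Petrov+Varga, Shift 4→Baptiste, Shift 5→Baptiste+Varga, Shift 6→Petrov, Shift 7→Dana.
Total: 20 + 26 + 36 + 38 + 18 + 36 + 20 + 20 + 36 + 18 + 26 = €294.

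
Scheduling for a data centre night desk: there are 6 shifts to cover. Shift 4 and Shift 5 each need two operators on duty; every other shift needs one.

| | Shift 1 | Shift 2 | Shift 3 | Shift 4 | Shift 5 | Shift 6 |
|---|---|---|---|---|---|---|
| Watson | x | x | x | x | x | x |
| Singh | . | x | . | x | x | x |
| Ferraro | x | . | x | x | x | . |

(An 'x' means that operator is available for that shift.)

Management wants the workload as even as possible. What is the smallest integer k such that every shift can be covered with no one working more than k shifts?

With 3 operators and 8 worker-slots to fill, someone must work at least ⌈8/3⌉ = 3 shifts, so k ≥ 3.
k = 3 works: Shift 1→Watson, Shift 2→Watson, Shift 3→Watson, Shift 4→Singh+Ferraro, Shift 5→Singh+Ferraro, Shift 6→Singh.
Loads: Watson 3, Singh 3, Ferraro 2 — all ≤ 3.

3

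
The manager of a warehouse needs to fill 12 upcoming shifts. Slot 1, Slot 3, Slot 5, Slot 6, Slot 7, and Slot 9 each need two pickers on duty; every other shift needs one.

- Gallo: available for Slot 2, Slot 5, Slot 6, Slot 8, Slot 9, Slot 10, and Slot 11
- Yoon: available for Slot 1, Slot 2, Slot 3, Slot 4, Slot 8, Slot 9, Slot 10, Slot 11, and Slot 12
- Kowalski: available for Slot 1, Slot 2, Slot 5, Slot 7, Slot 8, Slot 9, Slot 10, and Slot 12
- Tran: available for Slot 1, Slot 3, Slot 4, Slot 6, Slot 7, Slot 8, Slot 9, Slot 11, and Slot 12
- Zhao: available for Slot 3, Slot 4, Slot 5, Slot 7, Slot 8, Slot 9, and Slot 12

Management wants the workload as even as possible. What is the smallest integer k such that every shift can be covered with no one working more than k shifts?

With 5 pickers and 18 worker-slots to fill, someone must work at least ⌈18/5⌉ = 4 shifts, so k ≥ 4.
k = 4 works: Slot 1→Yoon+Kowalski, Slot 2→Gallo, Slot 3→Yoon+Tran, Slot 4→Yoon, Slot 5→Gallo+Kowalski, Slot 6→Gallo+Tran, Slot 7→Kowalski+Tran, Slot 8→Zhao, Slot 9→Tran+Zhao, Slot 10→Gallo, Slot 11→Yoon, Slot 12→Kowalski.
Loads: Gallo 4, Yoon 4, Kowalski 4, Tran 4, Zhao 2 — all ≤ 4.

4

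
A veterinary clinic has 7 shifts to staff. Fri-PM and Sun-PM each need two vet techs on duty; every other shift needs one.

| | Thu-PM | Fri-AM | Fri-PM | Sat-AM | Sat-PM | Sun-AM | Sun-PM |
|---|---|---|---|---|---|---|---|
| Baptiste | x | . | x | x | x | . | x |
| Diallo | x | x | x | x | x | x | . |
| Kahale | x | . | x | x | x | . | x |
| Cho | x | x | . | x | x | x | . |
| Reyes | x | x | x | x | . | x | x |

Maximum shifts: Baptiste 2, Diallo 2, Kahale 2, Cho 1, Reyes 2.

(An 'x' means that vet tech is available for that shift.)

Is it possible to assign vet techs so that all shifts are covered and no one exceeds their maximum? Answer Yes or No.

Yes

One valid schedule: Thu-PM→Cho, Fri-AM→Diallo, Fri-PM→Kahale+Reyes, Sat-AM→Reyes, Sat-PM→Baptiste, Sun-AM→Diallo, Sun-PM→Baptiste+Kahale.
Loads: Baptiste 2/2, Diallo 2/2, Kahale 2/2, Cho 1/1, Reyes 2/2 — all within limits.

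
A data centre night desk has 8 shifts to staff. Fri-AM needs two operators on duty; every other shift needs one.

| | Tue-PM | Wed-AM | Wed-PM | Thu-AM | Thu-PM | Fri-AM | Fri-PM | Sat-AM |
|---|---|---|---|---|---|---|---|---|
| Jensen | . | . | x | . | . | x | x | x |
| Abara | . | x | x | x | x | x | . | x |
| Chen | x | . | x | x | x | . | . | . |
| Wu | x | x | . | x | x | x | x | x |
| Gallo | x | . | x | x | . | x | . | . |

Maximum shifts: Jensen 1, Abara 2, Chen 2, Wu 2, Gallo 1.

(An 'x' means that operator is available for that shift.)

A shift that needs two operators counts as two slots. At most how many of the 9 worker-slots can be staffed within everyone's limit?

Total capacity across all operators is 1+2+2+2+1 = 8, and 9 slots are needed, so at most 8 can be filled.
An assignment achieving 8: Tue-PM→Chen, Wed-AM→Abara, Wed-PM→Chen, Thu-AM→Wu, Thu-PM→Abara, Fri-AM→Gallo, Fri-PM→Jensen, Sat-AM→Wu.
Loads: Jensen 1/1, Abara 2/2, Chen 2/2, Wu 2/2, Gallo 1/1.

8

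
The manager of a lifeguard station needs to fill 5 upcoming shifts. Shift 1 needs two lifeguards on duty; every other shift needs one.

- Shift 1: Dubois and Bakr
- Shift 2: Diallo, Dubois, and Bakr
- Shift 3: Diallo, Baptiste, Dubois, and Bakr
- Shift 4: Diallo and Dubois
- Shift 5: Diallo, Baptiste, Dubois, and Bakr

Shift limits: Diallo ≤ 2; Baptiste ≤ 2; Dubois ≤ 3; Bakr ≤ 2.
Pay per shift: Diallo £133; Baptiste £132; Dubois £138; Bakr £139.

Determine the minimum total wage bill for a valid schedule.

Shift 1 can only be covered by Dubois and Bakr, so that assignment is forced.
Picking the cheapest available lifeguard for each shift independently would cost £807, and that bound is achievable.
An optimal schedule: Shift 1→Dubois+Bakr, Shift 2→Diallo, Shift 3→Baptiste, Shift 4→Diallo, Shift 5→Baptiste.
Total: 138 + 139 + 133 + 132 + 133 + 132 = £807.

£807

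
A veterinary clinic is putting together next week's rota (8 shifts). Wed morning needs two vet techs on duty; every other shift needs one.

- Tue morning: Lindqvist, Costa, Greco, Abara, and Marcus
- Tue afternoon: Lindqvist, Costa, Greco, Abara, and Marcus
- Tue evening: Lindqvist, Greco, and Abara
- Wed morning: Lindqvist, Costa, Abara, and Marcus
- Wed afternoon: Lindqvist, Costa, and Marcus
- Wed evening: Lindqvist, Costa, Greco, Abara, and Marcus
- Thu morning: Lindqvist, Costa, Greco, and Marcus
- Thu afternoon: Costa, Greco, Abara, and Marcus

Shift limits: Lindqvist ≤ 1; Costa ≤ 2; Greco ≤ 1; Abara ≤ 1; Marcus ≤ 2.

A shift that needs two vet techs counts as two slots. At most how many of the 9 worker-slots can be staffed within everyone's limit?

Total capacity across all vet techs is 1+2+1+1+2 = 7, and 9 slots are needed, so at most 7 can be filled.
An assignment achieving 7: Tue morning→Marcus, Tue evening→Lindqvist, Wed morning→Costa+Abara, Wed afternoon→Costa, Thu morning→Greco, Thu afternoon→Marcus.
Loads: Lindqvist 1/1, Costa 2/2, Greco 1/1, Abara 1/1, Marcus 2/2.

7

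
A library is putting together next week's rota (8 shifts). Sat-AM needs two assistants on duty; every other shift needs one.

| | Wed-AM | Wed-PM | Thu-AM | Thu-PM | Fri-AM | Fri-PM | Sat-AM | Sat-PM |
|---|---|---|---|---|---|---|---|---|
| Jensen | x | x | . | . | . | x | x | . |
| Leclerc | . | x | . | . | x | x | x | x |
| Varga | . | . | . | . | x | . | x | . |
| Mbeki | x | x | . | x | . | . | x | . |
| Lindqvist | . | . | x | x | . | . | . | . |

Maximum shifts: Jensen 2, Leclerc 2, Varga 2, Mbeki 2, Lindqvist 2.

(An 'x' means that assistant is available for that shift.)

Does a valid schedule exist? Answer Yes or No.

Thu-AM can only be covered by Lindqvist, so that assignment is forced.
Sat-PM can only be covered by Leclerc, so that assignment is forced.
One valid schedule: Wed-AM→Jensen, Wed-PM→Leclerc, Thu-AM→Lindqvist, Thu-PM→Mbeki, Fri-AM→Varga, Fri-PM→Jensen, Sat-AM→Varga+Mbeki, Sat-PM→Leclerc.
Loads: Jensen 2/2, Leclerc 2/2, Varga 2/2, Mbeki 2/2, Lindqvist 1/2 — all within limits.

Yes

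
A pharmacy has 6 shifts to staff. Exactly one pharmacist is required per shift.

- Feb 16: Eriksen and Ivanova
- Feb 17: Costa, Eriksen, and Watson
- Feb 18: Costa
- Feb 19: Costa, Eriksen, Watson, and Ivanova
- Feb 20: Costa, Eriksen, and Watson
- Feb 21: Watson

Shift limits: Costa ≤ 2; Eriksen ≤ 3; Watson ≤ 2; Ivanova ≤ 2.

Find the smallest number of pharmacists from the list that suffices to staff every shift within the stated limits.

3

6 slots to fill and no one can take more than 3, so at least ⌈6/3⌉ = 2 pharmacists are needed.
Any 2 pharmacists together have capacity at most 3+2 = 5 < 6 slots, so 2 can never suffice.
Costa, Eriksen, and Watson alone can cover everything: Feb 16→Eriksen, Feb 17→Costa, Feb 18→Costa, Feb 19→Eriksen, Feb 20→Eriksen, Feb 21→Watson.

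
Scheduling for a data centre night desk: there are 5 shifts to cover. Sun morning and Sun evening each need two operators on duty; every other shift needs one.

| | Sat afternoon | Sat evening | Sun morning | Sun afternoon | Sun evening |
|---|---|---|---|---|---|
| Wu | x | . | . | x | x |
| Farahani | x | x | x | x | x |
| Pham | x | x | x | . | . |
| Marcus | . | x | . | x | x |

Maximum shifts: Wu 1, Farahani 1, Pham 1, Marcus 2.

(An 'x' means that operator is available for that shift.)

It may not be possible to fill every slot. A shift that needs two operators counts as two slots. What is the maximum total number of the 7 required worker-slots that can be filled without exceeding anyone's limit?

5

Total capacity across all operators is 1+1+1+2 = 5, and 7 slots are needed, so at most 5 can be filled.
An assignment achieving 5: Sat afternoon→Wu, Sat evening→Marcus, Sun morning→Farahani+Pham, Sun afternoon→Marcus.
Loads: Wu 1/1, Farahani 1/1, Pham 1/1, Marcus 2/2.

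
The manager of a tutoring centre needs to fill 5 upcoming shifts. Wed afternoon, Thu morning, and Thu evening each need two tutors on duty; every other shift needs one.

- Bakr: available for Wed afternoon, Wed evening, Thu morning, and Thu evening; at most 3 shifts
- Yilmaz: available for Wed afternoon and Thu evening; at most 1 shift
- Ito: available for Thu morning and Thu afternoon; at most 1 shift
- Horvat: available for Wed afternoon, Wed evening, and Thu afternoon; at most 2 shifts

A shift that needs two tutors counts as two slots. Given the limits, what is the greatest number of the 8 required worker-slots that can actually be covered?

7

Total capacity across all tutors is 3+1+1+2 = 7, and 8 slots are needed, so at most 7 can be filled.
An assignment achieving 7: Wed afternoon→Horvat, Wed evening→Bakr, Thu morning→Bakr+Ito, Thu afternoon→Horvat, Thu evening→Bakr+Yilmaz.
Loads: Bakr 3/3, Yilmaz 1/1, Ito 1/1, Horvat 2/2.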